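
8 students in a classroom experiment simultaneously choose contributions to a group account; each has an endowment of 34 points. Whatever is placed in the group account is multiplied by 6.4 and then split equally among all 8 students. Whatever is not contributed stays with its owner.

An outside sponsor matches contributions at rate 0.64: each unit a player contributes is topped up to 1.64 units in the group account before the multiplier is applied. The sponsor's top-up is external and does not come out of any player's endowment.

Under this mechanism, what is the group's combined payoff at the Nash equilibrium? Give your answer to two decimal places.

2854.91 points

Under the mechanism each unit contributed yields 6.4 × 1.64 / 8 = 1.3120 back to its contributor per unit of net cost, which exceeds 1, making full contribution the dominant choice for everyone.
At the Nash equilibrium everyone contributes 34. Group total payoff = 6.4 × 1.64 × 272 = 2854.91.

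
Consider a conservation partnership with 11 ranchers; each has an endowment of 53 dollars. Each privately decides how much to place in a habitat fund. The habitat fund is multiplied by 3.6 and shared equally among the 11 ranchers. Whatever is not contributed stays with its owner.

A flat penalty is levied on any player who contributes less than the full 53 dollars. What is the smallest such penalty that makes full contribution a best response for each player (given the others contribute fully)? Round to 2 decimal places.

35.65 dollars

Given the others contribute fully, the best deviation is to contribute 0 (any partial contribution still incurs the fine and gives up units whose private return 0.3273 is below 1).
Deviating from 53 to 0 saves 53 dollars but forfeits the deviator's share of the drop in the habitat fund: 3.6/11 × 53 = 17.35.
So the deviation gain is 53 − 17.35 = 35.65, and the fine must be at least 35.65 dollars to wipe it out.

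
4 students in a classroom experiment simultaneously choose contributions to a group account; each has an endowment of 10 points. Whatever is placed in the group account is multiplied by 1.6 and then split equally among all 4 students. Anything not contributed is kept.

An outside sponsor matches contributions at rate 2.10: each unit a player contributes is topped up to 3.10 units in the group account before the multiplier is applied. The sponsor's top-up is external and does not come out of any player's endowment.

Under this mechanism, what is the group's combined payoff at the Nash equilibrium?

198.40 points

Under the mechanism each unit contributed yields 1.6 × 3.10 / 4 = 1.2400 back to its contributor per unit of net cost, which exceeds 1, making full contribution the dominant choice for everyone.
So the Nash equilibrium is full contribution by all 4; the group earns 1.6 × 3.10 × 40 = 198.40.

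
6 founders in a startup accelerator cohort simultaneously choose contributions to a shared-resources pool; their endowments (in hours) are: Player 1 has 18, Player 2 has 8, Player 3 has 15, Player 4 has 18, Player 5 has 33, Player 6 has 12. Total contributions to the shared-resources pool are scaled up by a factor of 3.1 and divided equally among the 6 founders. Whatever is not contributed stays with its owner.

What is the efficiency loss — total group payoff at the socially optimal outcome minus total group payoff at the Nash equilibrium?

218.40 hours

The private return per contributed unit is 3.1/6 = 0.5167 < 1 for every player regardless of endowment, so the Nash equilibrium is zero contribution and the group total is Σ E_j = 18 + 8 + 15 + 18 + 33 + 12 = 104.
Each contributed unit returns 3.100 to the group, so the social optimum is full contribution by everyone: group total = 3.100 × 104 = 322.40.
Efficiency loss = (3.100 − 1) × 104 = 218.40.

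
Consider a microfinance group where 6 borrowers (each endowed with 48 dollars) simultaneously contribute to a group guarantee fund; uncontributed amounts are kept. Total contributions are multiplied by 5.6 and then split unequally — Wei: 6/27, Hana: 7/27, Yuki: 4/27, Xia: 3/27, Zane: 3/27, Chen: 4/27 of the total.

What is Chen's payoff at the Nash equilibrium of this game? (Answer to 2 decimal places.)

127.64 dollars

Player j's private return per contributed unit is 5.6 × (j's share). Contributing is weakly dominant for j when that share is at least 1/5.6 = 0.1786, and contributing 0 is dominant otherwise.
Wei and Hana are above the threshold, contributing 48 each; the remaining 4 contribute 0. Total contributed: 96.
Chen keeps 48 and receives 5.6 × 96 × 4/27 = 79.64 from the group guarantee fund, for a payoff of 127.64.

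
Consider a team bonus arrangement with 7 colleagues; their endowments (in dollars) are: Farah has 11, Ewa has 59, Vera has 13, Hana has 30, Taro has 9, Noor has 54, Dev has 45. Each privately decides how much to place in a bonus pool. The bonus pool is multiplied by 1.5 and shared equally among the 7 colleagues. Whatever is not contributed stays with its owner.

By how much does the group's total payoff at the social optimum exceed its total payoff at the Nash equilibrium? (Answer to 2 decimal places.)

110.50 dollars

The private return per contributed unit is 1.5/7 = 0.2143 < 1 for every player regardless of endowment, so the Nash equilibrium is zero contribution and the group total is Σ E_j = 11 + 59 + 13 + 30 + 9 + 54 + 45 = 221.
Each contributed unit returns 1.500 to the group, so the social optimum is full contribution by everyone: group total = 1.500 × 221 = 331.50.
Efficiency loss = (1.500 − 1) × 221 = 110.50.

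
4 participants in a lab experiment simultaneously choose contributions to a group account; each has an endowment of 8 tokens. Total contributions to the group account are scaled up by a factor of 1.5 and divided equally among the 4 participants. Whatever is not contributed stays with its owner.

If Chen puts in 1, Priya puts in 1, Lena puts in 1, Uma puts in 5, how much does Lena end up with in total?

Total contributed: 1 + 1 + 1 + 5 = 8.
Each receives 1.5 × 8 / 4 = 3.00 from the group account.
Lena keeps 8 − 1 = 7, so Lena's payoff is 7 + 3.00 = 10.00.

10.00 tokens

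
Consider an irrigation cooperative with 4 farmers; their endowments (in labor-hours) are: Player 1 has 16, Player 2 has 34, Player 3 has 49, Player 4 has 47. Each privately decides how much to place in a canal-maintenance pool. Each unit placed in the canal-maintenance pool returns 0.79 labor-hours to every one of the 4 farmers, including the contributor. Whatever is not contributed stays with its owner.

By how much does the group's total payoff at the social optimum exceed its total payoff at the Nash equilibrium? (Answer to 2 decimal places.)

The private return per contributed unit is 0.79 < 1 for everyone, so the Nash equilibrium is zero contribution and the group total is Σ E_j = 16 + 34 + 49 + 47 = 146.
Each contributed unit returns 3.160 to the group, so the social optimum is full contribution by everyone: group total = 3.160 × 146 = 461.36.
Efficiency loss = (3.160 − 1) × 146 = 315.36.

315.36 labor-hours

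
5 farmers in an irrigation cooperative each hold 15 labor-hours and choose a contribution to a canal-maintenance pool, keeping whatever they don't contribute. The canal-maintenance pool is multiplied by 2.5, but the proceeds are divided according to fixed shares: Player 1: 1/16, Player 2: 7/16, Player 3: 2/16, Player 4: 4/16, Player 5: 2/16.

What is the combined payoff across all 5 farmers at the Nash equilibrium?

97.50 labor-hours

For player j, contributing a unit is worthwhile iff 2.5 × (j's share) ≥ 1, i.e. iff j's share is at least 0.4000.
Only Player 2 (7/16) clears that bar, contributing 15; the remaining 4 contribute 0. Total contributed: 15.
The canal-maintenance pool pays out 2.5 × 15 = 37.50 in total (split across the unequal shares, but the aggregate is all that matters for the group sum).
The 4 free-riders keep 15 each, adding 60. Group total = 60 + 37.50 = 97.50.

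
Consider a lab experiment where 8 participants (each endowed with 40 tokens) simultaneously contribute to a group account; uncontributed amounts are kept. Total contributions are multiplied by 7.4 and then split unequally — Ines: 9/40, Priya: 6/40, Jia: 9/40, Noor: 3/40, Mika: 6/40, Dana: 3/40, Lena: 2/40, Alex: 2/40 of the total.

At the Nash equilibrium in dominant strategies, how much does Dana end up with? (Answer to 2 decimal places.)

Each unit j contributes comes back to j as 7.4 × (j's share), so j prefers to contribute only if that share exceeds 1/7.4 = 0.1351; otherwise keeping the unit dominates.
The shares above 0.1351 belong to Ines, Priya, Jia and Mika, contributing 40 each; the remaining 4 contribute 0. Total contributed: 160.
Dana keeps 40 and receives 7.4 × 160 × 3/40 = 88.80 from the group account, for a payoff of 128.80.

128.80 tokens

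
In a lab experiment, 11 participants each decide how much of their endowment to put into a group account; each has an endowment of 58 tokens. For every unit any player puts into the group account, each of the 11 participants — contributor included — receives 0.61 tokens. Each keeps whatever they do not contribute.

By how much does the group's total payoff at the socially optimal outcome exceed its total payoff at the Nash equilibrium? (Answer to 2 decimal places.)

3642.98 tokens

The private return per contributed unit is 0.61 < 1, so contributing 0 is dominant for every player. At the Nash equilibrium everyone keeps their 58, and the group total is 11 × 58 = 638.
Each contributed unit returns 6.710 to the group as a whole (0.61 to each of 11 players), which exceeds 1, so the social optimum is full contribution: group total = 6.710 × 638 = 4280.98.
Efficiency loss = 4280.98 − 638 = 3642.98.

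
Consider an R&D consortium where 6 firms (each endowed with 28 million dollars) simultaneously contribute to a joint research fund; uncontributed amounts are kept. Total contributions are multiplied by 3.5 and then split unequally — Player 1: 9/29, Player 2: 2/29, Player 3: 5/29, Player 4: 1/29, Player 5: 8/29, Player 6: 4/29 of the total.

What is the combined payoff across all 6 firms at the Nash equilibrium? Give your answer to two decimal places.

238.00 million dollars

A player with share s gets back 3.5·s per unit contributed, so full contribution is dominant for anyone with s > 1/3.5 = 0.2857 and zero contribution is dominant for anyone below.
Only Player 1 (9/29) clears that bar, contributing 28; the remaining 5 contribute 0. Total contributed: 28.
The joint research fund pays out 3.5 × 28 = 98.00 in total (split across the unequal shares, but the aggregate is all that matters for the group sum).
The 5 free-riders keep 28 each, adding 140. Group total = 140 + 98.00 = 238.00.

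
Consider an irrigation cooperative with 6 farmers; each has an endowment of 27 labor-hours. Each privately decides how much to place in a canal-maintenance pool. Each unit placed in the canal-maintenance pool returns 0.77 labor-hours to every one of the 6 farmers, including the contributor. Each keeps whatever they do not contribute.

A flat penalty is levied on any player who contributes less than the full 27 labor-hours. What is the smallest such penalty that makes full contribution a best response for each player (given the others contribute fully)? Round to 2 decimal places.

Given the others contribute fully, the best deviation is to contribute 0 (any partial contribution still incurs the fine and gives up units whose private return 0.77 is below 1).
Deviating from 27 to 0 saves 27 labor-hours but forfeits the deviator's share of the drop in the canal-maintenance pool: 0.77 × 27 = 20.79.
So the deviation gain is 27 − 20.79 = 6.21, and the fine must be at least 6.21 labor-hours to wipe it out.

6.21 labor-hours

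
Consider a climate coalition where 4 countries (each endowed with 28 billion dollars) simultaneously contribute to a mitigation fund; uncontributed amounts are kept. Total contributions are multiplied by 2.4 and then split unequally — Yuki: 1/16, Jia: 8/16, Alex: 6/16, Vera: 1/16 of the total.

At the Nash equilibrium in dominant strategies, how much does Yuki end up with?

32.20 billion dollars

A player with share s gets back 2.4·s per unit contributed, so full contribution is dominant for anyone with s > 1/2.4 = 0.4167 and zero contribution is dominant for anyone below.
The only share above 0.4167 is Jia's 8/16, contributing 28; the remaining 3 contribute 0. Total contributed: 28.
Yuki keeps 28 and receives 2.4 × 28 × 1/16 = 4.20 from the mitigation fund, for a payoff of 32.20.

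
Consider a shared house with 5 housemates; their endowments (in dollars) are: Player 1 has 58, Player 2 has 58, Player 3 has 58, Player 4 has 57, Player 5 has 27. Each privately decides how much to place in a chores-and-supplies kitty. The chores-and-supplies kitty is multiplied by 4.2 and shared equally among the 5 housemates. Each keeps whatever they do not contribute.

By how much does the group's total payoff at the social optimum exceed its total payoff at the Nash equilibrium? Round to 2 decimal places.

The private return per contributed unit is 4.2/5 = 0.8400 < 1 for every player regardless of endowment, so the Nash equilibrium is zero contribution and the group total is Σ E_j = 58 + 58 + 58 + 57 + 27 = 258.
Each contributed unit returns 4.200 to the group, so the social optimum is full contribution by everyone: group total = 4.200 × 258 = 1083.60.
Efficiency loss = (4.200 − 1) × 258 = 825.60.

825.60 dollars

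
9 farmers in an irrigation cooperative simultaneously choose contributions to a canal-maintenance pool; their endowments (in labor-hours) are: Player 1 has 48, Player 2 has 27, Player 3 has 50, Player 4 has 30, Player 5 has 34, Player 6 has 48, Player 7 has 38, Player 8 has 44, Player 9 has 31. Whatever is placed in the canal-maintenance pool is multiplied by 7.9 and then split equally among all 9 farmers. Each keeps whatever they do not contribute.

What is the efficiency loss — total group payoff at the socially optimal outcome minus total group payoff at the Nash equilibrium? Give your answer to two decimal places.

The private return per contributed unit is 7.9/9 = 0.8778 < 1 for every player regardless of endowment, so the Nash equilibrium is zero contribution and the group total is Σ E_j = 48 + 27 + 50 + 30 + 34 + 48 + 38 + 44 + 31 = 350.
Each contributed unit returns 7.900 to the group, so the social optimum is full contribution by everyone: group total = 7.900 × 350 = 2765.00.
Efficiency loss = (7.900 − 1) × 350 = 2415.00.

2415.00 labor-hours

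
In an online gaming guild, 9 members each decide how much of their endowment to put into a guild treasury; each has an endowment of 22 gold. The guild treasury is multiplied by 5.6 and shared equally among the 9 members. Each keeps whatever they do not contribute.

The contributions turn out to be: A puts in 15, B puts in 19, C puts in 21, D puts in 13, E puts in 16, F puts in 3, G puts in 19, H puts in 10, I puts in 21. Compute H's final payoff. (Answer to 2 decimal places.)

Total contributed: 15 + 19 + 21 + 13 + 16 + 3 + 19 + 10 + 21 = 137.
Each receives 5.6 × 137 / 9 = 85.24 from the guild treasury.
H keeps 22 − 10 = 12, so H's payoff is 12 + 85.24 = 97.24.

97.24 gold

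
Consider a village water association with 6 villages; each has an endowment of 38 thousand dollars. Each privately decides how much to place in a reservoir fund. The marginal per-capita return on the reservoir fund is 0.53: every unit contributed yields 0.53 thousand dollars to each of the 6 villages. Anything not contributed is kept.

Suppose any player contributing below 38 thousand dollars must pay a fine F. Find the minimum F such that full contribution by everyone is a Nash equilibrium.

17.86 thousand dollars

Given the others contribute fully, the best deviation is to contribute 0 (any partial contribution still incurs the fine and gives up units whose private return 0.53 is below 1).
Deviating from 38 to 0 saves 38 thousand dollars but forfeits the deviator's share of the drop in the reservoir fund: 0.53 × 38 = 20.14.
So the deviation gain is 38 − 20.14 = 17.86, and the fine must be at least 17.86 thousand dollars to wipe it out.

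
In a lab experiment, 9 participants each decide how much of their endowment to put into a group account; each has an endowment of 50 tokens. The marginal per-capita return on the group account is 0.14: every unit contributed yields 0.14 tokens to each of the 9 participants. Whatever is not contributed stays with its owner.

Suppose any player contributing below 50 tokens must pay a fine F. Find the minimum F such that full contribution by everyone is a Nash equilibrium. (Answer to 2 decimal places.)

43.00 tokens

Given the others contribute fully, the best deviation is to contribute 0 (any partial contribution still incurs the fine and gives up units whose private return 0.14 is below 1).
Deviating from 50 to 0 saves 50 tokens but forfeits the deviator's share of the drop in the group account: 0.14 × 50 = 7.00.
So the deviation gain is 50 − 7.00 = 43.00, and the fine must be at least 43.00 tokens to wipe it out.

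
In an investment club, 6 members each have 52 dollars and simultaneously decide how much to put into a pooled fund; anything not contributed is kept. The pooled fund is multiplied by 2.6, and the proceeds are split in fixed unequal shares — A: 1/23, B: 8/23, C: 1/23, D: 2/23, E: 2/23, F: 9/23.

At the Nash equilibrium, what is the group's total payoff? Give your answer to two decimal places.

395.20 dollars

For player j, contributing a unit is worthwhile iff 2.6 × (j's share) ≥ 1, i.e. iff j's share is at least 0.3846.
F alone (share 9/23) is above the threshold, contributing 52; the remaining 5 contribute 0. Total contributed: 52.
The pooled fund pays out 2.6 × 52 = 135.20 in total (split across the unequal shares, but the aggregate is all that matters for the group sum).
The 5 free-riders keep 52 each, adding 260. Group total = 260 + 135.20 = 395.20.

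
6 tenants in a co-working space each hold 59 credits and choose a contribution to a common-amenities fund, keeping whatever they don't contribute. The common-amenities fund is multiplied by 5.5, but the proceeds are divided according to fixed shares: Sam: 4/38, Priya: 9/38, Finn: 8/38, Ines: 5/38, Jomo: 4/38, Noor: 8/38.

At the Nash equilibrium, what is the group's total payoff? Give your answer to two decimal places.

1150.50 credits

For player j, contributing a unit is worthwhile iff 5.5 × (j's share) ≥ 1, i.e. iff j's share is at least 0.1818.
Priya, Finn and Noor clear that bar, contributing 59 each; the remaining 3 contribute 0. Total contributed: 177.
The common-amenities fund pays out 5.5 × 177 = 973.50 in total (split across the unequal shares, but the aggregate is all that matters for the group sum).
The 3 free-riders keep 59 each, adding 177. Group total = 177 + 973.50 = 1150.50.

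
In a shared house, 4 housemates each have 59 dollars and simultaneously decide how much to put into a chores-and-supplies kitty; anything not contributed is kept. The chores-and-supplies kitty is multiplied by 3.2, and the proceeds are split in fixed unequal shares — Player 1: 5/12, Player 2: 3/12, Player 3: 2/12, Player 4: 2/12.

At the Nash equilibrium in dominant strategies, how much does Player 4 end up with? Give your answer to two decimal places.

Each unit j contributes comes back to j as 3.2 × (j's share), so j prefers to contribute only if that share exceeds 1/3.2 = 0.3125; otherwise keeping the unit dominates.
Only Player 1 (5/12) clears that bar, contributing 59; the remaining 3 contribute 0. Total contributed: 59.
Player 4 keeps 59 and receives 3.2 × 59 × 2/12 = 31.47 from the chores-and-supplies kitty, for a payoff of 90.47.

90.47 dollars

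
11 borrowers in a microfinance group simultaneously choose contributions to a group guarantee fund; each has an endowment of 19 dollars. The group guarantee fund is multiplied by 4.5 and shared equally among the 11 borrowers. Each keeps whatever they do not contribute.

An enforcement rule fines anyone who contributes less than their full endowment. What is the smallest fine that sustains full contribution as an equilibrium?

Given the others contribute fully, the best deviation is to contribute 0 (any partial contribution still incurs the fine and gives up units whose private return 0.4091 is below 1).
Deviating from 19 to 0 saves 19 dollars but forfeits the deviator's share of the drop in the group guarantee fund: 4.5/11 × 19 = 7.77.
So the deviation gain is 19 − 7.77 = 11.23, and the fine must be at least 11.23 dollars to wipe it out.

11.23 dollars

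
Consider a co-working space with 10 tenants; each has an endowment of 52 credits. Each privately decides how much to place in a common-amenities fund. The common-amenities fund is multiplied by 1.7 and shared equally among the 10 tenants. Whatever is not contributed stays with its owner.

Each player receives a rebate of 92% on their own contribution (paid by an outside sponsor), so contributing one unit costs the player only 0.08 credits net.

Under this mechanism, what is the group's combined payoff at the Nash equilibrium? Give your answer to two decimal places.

The effective private return per unit is now (1.7/10) / 0.08 = 2.1250 > 1, so every player's dominant strategy flips to full contribution.
So the Nash equilibrium is full contribution by all 10; the group earns 10 × (52 × 0.92 + 1.7 × 52) = 1362.40.

1362.40 credits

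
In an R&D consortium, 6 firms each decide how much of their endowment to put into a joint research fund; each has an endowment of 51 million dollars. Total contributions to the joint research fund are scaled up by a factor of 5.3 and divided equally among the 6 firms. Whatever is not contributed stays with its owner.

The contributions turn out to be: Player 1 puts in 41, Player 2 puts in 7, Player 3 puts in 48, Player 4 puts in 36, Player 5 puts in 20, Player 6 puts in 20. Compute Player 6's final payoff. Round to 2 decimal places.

Total contributed: 41 + 7 + 48 + 36 + 20 + 20 = 172.
Each receives 5.3 × 172 / 6 = 151.93 from the joint research fund.
Player 6 keeps 51 − 20 = 31, so Player 6's payoff is 31 + 151.93 = 182.93.

182.93 million dollars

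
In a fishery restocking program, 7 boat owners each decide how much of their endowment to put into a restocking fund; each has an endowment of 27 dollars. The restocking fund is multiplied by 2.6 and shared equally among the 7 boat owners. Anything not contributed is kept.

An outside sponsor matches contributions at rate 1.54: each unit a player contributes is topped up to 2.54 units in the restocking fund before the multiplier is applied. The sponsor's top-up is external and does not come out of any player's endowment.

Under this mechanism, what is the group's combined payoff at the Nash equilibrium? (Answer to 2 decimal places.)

With the mechanism, a contributed unit returns 2.6 × 2.54 / 7 = 0.9434 per unit of net cost — still below 1 — so contributing 0 remains dominant for every player.
At the Nash equilibrium no one contributes; group total payoff = 7 × 27 = 189.

189.00 dollars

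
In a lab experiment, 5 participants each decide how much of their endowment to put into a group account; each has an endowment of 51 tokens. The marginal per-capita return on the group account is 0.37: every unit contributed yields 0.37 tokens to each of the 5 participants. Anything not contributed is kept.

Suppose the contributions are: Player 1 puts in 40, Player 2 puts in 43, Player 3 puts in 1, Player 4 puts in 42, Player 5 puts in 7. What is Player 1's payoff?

60.21 tokens

Total contributed: 40 + 43 + 1 + 42 + 7 = 133.
Each receives 0.37 × 133 = 49.21 from the group account.
Player 1 keeps 51 − 40 = 11, so Player 1's payoff is 11 + 49.21 = 60.21.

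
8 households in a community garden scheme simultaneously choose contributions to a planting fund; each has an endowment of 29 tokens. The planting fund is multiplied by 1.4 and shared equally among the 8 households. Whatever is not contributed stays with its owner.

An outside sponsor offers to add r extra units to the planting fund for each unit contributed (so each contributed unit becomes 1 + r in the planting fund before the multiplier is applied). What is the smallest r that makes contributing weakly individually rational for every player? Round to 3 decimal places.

4.714

With matching at rate r, one contributed unit becomes (1 + r) in the planting fund and returns 1.4 × (1 + r) / 8 to the contributor.
Setting this equal to 1: 1 + r = 8/1.4 = 5.7143.
So the minimum matching rate is r = 5.7143 − 1 = 4.714.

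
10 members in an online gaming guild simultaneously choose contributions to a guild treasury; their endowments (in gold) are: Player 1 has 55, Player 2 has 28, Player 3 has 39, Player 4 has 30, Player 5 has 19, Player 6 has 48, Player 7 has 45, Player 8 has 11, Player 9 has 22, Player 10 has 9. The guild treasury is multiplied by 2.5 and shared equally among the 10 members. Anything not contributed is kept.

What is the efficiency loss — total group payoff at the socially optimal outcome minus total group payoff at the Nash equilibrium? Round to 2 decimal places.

The private return per contributed unit is 2.5/10 = 0.2500 < 1 for every player regardless of endowment, so the Nash equilibrium is zero contribution and the group total is Σ E_j = 55 + 28 + 39 + 30 + 19 + 48 + 45 + 11 + 22 + 9 = 306.
Each contributed unit returns 2.500 to the group, so the social optimum is full contribution by everyone: group total = 2.500 × 306 = 765.00.
Efficiency loss = (2.500 − 1) × 306 = 459.00.

459.00 gold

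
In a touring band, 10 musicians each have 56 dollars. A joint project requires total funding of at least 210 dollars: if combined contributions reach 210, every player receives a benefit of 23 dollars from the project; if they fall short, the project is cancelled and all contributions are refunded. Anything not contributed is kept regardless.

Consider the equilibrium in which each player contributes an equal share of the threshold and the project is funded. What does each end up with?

Equal share of the threshold: 210/10 = 21.
At this profile no one gains by cutting their contribution: any cut drops the total below 210, the project is cancelled, contributions are refunded, and the deviator ends with 56, which is less than 56 − 21 + 23 = 58. Contributing more than 21 just wastes the excess. So contributing exactly 21 is a best response.
Each player's payoff: 56 − 21 + 23 = 58.

58 dollars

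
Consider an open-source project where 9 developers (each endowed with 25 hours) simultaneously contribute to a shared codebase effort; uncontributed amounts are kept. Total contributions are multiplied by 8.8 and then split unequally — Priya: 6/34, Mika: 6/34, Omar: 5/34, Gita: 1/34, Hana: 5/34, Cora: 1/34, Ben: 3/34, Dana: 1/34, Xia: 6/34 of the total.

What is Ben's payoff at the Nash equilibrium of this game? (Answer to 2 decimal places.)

122.06 hours

Player j's private return per contributed unit is 8.8 × (j's share). Contributing is weakly dominant for j when that share is at least 1/8.8 = 0.1136, and contributing 0 is dominant otherwise.
Priya, Mika, Omar, Hana and Xia are above the threshold, contributing 25 each; the remaining 4 contribute 0. Total contributed: 125.
Ben keeps 25 and receives 8.8 × 125 × 3/34 = 97.06 from the shared codebase effort, for a payoff of 122.06.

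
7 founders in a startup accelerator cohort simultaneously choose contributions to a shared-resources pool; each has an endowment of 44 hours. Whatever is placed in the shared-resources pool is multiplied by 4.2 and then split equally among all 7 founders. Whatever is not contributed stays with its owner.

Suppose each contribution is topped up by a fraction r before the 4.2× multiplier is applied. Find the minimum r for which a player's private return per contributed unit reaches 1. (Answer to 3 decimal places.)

With matching at rate r, one contributed unit becomes (1 + r) in the shared-resources pool and returns 4.2 × (1 + r) / 7 to the contributor.
Setting this equal to 1: 1 + r = 7/4.2 = 1.6667.
So the minimum matching rate is r = 1.6667 − 1 = 0.667.

0.667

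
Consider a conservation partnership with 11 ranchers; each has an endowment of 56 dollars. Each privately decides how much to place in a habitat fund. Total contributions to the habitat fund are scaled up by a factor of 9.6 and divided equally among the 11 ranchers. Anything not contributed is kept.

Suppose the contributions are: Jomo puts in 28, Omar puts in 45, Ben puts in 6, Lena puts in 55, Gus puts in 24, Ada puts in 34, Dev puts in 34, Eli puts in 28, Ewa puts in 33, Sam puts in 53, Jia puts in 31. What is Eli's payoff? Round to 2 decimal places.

Total contributed: 28 + 45 + 6 + 55 + 24 + 34 + 34 + 28 + 33 + 53 + 31 = 371.
Each receives 9.6 × 371 / 11 = 323.78 from the habitat fund.
Eli keeps 56 − 28 = 28, so Eli's payoff is 28 + 323.78 = 351.78.

351.78 dollars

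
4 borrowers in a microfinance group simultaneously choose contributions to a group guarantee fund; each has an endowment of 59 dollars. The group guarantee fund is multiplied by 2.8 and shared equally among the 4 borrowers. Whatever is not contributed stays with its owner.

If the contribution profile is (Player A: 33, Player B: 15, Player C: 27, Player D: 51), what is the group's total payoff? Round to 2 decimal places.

462.80 dollars

Total contributed: 33 + 15 + 27 + 51 = 126; total kept: 4 × 59 − 126 = 110.
The group guarantee fund pays out 2.8 × 126 = 352.80 in aggregate.
Group total = 110 + 352.80 = 462.80.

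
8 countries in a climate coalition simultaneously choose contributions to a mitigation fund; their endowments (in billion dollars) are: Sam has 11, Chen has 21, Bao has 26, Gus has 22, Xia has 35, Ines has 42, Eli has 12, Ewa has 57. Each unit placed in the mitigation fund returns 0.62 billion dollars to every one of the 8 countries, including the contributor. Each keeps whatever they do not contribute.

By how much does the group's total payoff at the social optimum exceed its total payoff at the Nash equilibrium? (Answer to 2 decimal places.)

894.96 billion dollars

The private return per contributed unit is 0.62 < 1 for everyone, so the Nash equilibrium is zero contribution and the group total is Σ E_j = 11 + 21 + 26 + 22 + 35 + 42 + 12 + 57 = 226.
Each contributed unit returns 4.960 to the group, so the social optimum is full contribution by everyone: group total = 4.960 × 226 = 1120.96.
Efficiency loss = (4.960 − 1) × 226 = 894.96.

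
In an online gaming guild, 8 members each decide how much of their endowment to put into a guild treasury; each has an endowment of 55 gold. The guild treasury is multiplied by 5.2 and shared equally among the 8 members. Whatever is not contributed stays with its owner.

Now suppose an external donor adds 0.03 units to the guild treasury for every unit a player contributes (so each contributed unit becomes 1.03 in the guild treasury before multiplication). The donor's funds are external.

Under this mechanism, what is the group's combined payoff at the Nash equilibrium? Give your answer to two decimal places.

440.00 gold

Even with the mechanism, each unit contributed returns only 5.2 × 1.03 / 8 = 0.6695 per unit of net cost, so contributing nothing is still dominant.
At the Nash equilibrium no one contributes; group total payoff = 8 × 55 = 440.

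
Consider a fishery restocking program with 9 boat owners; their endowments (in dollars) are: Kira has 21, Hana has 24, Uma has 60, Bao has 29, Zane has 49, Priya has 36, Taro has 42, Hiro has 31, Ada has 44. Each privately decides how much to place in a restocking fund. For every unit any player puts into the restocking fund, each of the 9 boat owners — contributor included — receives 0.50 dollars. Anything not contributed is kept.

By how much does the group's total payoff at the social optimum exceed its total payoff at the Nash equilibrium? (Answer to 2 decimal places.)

1176.00 dollars

The private return per contributed unit is 0.50 < 1 for everyone, so the Nash equilibrium is zero contribution and the group total is Σ E_j = 21 + 24 + 60 + 29 + 49 + 36 + 42 + 31 + 44 = 336.
Each contributed unit returns 4.500 to the group, so the social optimum is full contribution by everyone: group total = 4.500 × 336 = 1512.00.
Efficiency loss = (4.500 − 1) × 336 = 1176.00.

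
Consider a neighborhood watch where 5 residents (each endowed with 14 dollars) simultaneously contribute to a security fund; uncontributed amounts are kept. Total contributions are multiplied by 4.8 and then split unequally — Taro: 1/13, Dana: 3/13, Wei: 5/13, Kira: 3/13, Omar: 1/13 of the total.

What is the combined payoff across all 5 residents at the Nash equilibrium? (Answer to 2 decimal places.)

For player j, contributing a unit is worthwhile iff 4.8 × (j's share) ≥ 1, i.e. iff j's share is at least 0.2083.
Dana, Wei and Kira clear that bar, contributing 14 each; the remaining 2 contribute 0. Total contributed: 42.
The security fund pays out 4.8 × 42 = 201.60 in total (split across the unequal shares, but the aggregate is all that matters for the group sum).
The 2 free-riders keep 14 each, adding 28. Group total = 28 + 201.60 = 229.60.

229.60 dollars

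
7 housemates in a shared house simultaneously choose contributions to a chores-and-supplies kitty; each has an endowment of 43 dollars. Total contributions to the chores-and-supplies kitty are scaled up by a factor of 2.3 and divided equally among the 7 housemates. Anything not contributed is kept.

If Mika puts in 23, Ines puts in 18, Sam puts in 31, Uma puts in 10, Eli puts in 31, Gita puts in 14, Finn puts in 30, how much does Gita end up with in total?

Total contributed: 23 + 18 + 31 + 10 + 31 + 14 + 30 = 157.
Each receives 2.3 × 157 / 7 = 51.59 from the chores-and-supplies kitty.
Gita keeps 43 − 14 = 29, so Gita's payoff is 29 + 51.59 = 80.59.

80.59 dollars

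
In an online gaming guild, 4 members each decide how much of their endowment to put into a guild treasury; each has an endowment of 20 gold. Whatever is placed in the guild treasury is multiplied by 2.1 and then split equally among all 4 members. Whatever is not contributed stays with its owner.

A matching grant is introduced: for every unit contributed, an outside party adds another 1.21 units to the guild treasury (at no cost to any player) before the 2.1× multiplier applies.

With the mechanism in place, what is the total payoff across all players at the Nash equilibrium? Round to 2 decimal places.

The effective private return per unit is now 2.1 × 2.21 / 4 = 1.1603 > 1, so every player's dominant strategy flips to full contribution.
So the Nash equilibrium is full contribution by all 4; the group earns 2.1 × 2.21 × 80 = 371.28.

371.28 gold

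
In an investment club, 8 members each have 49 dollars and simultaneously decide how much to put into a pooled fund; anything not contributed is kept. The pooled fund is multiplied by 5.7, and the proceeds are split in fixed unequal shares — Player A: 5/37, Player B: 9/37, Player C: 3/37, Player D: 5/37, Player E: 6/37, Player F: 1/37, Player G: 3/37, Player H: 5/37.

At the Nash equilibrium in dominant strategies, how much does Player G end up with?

Each unit j contributes comes back to j as 5.7 × (j's share), so j prefers to contribute only if that share exceeds 1/5.7 = 0.1754; otherwise keeping the unit dominates.
Only Player B (9/37) clears that bar, contributing 49; the remaining 7 contribute 0. Total contributed: 49.
Player G keeps 49 and receives 5.7 × 49 × 3/37 = 22.65 from the pooled fund, for a payoff of 71.65.

71.65 dollars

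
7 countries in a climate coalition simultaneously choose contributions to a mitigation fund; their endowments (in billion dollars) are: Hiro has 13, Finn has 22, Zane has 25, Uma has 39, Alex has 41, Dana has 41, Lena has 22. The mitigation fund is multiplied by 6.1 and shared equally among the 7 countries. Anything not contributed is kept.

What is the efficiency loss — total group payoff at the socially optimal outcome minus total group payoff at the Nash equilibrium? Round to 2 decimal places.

1035.30 billion dollars

The private return per contributed unit is 6.1/7 = 0.8714 < 1 for every player regardless of endowment, so the Nash equilibrium is zero contribution and the group total is Σ E_j = 13 + 22 + 25 + 39 + 41 + 41 + 22 = 203.
Each contributed unit returns 6.100 to the group, so the social optimum is full contribution by everyone: group total = 6.100 × 203 = 1238.30.
Efficiency loss = (6.100 − 1) × 203 = 1035.30.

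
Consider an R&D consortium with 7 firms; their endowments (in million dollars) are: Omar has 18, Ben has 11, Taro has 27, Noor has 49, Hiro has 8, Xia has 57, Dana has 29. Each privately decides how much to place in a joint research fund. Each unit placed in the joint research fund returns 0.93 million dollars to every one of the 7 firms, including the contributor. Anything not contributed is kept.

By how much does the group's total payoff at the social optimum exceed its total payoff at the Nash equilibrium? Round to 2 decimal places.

The private return per contributed unit is 0.93 < 1 for everyone, so the Nash equilibrium is zero contribution and the group total is Σ E_j = 18 + 11 + 27 + 49 + 8 + 57 + 29 = 199.
Each contributed unit returns 6.510 to the group, so the social optimum is full contribution by everyone: group total = 6.510 × 199 = 1295.49.
Efficiency loss = (6.510 − 1) × 199 = 1096.49.

1096.49 million dollars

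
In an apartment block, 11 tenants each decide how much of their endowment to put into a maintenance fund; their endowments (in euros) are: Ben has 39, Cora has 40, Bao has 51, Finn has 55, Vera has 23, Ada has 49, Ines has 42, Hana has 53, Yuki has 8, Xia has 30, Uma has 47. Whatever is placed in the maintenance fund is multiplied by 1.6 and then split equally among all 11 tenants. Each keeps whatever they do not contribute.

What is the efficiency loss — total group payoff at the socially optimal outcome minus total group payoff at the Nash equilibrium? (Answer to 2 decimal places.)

262.20 euros

The private return per contributed unit is 1.6/11 = 0.1455 < 1 for every player regardless of endowment, so the Nash equilibrium is zero contribution and the group total is Σ E_j = 39 + 40 + 51 + 55 + 23 + 49 + 42 + 53 + 8 + 30 + 47 = 437.
Each contributed unit returns 1.600 to the group, so the social optimum is full contribution by everyone: group total = 1.600 × 437 = 699.20.
Efficiency loss = (1.600 − 1) × 437 = 262.20.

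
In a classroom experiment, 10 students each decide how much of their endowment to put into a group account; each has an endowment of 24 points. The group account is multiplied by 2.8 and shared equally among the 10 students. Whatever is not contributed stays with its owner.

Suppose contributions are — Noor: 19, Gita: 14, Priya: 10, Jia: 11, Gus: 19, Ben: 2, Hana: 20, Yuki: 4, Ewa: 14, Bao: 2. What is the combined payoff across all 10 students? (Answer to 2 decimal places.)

Total contributed: 19 + 14 + 10 + 11 + 19 + 2 + 20 + 4 + 14 + 2 = 115; total kept: 10 × 24 − 115 = 125.
The group account pays out 2.8 × 115 = 322.00 in aggregate.
Group total = 125 + 322.00 = 447.00.

447.00 points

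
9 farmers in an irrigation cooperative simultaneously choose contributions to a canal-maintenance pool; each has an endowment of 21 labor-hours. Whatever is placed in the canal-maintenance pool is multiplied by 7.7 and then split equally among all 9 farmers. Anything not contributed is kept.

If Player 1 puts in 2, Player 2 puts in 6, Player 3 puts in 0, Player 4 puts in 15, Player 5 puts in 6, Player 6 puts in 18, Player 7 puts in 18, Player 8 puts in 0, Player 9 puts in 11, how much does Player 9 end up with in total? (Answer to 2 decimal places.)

75.02 labor-hours

Total contributed: 2 + 6 + 0 + 15 + 6 + 18 + 18 + 0 + 11 = 76.
Each receives 7.7 × 76 / 9 = 65.02 from the canal-maintenance pool.
Player 9 keeps 21 − 11 = 10, so Player 9's payoff is 10 + 65.02 = 75.02.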